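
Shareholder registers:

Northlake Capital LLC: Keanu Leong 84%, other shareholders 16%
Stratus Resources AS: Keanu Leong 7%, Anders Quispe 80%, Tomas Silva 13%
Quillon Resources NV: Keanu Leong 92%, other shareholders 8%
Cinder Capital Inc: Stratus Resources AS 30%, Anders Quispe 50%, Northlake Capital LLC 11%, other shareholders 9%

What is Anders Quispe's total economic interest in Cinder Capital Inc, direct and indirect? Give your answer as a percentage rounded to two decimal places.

74.00%

Anders reaches Cinder along 2 paths.
Via Stratus: 80% × 30% = 24%.
Direct stake: 50% = 50%.
Total: 24% + 50% = 74%.
Rounded: 74.00%.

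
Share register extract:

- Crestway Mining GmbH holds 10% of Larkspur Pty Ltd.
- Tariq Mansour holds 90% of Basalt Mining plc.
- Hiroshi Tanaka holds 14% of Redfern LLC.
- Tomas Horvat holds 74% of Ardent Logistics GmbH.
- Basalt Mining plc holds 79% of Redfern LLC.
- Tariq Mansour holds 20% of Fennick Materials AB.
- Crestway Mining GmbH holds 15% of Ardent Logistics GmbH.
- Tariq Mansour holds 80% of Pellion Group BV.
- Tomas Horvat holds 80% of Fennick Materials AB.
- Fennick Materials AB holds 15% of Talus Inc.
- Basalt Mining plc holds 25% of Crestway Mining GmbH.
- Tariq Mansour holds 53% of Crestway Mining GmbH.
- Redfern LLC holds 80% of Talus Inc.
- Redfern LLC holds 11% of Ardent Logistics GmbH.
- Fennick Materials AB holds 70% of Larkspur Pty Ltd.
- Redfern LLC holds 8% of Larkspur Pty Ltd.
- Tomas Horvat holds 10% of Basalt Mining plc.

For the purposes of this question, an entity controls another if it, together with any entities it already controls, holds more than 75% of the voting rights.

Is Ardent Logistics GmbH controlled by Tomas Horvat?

Tomas holds 80% of Fennick, so Tomas controls Fennick.
In Ardent, Tomas's side holds only 74%, not > 75%.
So Tomas does not control Ardent.

No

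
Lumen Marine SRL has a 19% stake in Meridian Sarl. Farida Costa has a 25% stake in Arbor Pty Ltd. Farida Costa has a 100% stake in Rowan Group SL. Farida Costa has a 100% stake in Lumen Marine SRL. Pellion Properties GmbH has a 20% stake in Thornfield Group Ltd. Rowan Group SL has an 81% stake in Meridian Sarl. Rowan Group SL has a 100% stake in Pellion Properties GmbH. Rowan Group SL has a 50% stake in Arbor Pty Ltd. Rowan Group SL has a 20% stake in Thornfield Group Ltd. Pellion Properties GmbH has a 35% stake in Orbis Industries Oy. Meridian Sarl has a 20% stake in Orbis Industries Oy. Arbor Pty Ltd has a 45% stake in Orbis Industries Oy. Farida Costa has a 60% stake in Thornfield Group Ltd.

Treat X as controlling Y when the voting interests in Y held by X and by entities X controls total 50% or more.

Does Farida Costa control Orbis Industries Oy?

Yes

Farida holds 100% of Rowan, so Farida controls Rowan.
Farida holds 100% of Lumen, so Farida controls Lumen.
Rowan and Lumen together hold 81% + 19% = 100% of Meridian, so Farida controls Meridian.
Rowan and Farida together hold 50% + 25% = 75% of Arbor, so Farida controls Arbor.
Rowan holds 100% of Pellion, so Farida controls Pellion.
Arbor and Meridian and Pellion together hold 45% + 20% + 35% = 100% of Orbis, so Farida controls Orbis.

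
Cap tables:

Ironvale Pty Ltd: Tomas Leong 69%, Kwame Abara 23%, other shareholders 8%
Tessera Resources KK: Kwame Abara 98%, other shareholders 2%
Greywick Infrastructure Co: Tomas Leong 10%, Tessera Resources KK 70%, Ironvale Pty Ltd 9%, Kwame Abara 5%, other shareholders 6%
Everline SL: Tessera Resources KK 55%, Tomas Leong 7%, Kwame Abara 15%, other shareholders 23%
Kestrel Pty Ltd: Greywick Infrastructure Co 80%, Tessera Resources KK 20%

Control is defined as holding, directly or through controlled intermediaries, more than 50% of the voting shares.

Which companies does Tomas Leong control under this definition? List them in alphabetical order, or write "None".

Tomas holds 69% of Ironvale, so Tomas controls Ironvale.
No other company's threshold is met.

Ironvale Pty Ltd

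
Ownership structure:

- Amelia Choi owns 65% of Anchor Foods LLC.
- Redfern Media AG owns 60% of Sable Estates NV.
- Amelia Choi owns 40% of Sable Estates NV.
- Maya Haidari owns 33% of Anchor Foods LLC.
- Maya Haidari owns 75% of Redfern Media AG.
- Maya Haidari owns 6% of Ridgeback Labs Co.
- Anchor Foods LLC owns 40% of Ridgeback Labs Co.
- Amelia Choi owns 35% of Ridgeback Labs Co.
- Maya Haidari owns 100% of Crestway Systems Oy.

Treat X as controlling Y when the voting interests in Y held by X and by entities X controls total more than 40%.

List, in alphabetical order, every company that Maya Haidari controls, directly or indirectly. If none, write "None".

Crestway Systems Oy, Redfern Media AG, Sable Estates NV

Maya holds 75% of Redfern, so Maya controls Redfern.
Redfern holds 60% of Sable, so Maya controls Sable.
Maya holds 100% of Crestway, so Maya controls Crestway.
No other company's threshold is met.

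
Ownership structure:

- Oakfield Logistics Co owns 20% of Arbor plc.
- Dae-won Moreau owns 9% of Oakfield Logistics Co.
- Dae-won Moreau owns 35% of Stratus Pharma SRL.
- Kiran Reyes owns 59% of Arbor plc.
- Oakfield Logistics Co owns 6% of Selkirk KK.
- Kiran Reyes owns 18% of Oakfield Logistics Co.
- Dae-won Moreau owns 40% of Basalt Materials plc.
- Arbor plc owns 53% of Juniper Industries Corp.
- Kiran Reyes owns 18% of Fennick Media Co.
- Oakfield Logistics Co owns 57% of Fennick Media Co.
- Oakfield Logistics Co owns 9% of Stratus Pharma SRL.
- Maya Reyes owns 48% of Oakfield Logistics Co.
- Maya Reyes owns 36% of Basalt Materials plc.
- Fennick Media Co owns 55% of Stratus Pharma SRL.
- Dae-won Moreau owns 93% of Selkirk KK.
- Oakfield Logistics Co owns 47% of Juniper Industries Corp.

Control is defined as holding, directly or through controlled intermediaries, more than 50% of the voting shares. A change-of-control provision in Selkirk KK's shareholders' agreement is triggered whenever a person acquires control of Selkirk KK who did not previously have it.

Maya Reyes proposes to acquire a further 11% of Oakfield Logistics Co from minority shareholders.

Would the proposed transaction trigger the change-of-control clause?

No

The purchase changes only Maya's holdings, so Maya is the only person who could newly come to control Selkirk.
Maya's largest direct stake is 48% in Oakfield, which does not meet the threshold, so Maya controls no company.
Neither Maya nor any entity Maya controls holds any voting interest in Selkirk.
So before the transaction, Maya does not control Selkirk.
After the purchase, Maya's direct stake in Oakfield rises to 48% + 11% = 59%.
Maya holds 59% of Oakfield, so Maya controls Oakfield.
Oakfield holds 57% of Fennick, so Maya controls Fennick.
Oakfield and Fennick together hold 9% + 55% = 64% of Stratus, so Maya controls Stratus.
After the transaction, Maya's side holds 6% of Selkirk, not > 50%, so Maya still does not control Selkirk.
No new person acquires control, so the clause is not triggered.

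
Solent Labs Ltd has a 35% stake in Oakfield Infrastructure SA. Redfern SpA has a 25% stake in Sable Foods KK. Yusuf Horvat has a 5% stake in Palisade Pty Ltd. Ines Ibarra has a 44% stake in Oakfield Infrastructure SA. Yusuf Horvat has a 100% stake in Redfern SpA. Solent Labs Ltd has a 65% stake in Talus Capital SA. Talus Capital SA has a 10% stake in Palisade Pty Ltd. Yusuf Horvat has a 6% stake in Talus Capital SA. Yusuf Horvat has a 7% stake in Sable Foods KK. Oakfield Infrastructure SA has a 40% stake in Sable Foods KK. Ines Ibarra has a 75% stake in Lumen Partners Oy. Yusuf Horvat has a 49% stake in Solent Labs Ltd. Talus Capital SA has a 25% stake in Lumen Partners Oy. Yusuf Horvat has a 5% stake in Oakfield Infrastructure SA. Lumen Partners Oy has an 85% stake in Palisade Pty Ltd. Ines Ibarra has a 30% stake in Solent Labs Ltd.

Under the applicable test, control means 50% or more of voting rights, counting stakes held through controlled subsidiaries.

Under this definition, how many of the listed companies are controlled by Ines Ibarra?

2

Ines holds 75% of Lumen, so Ines controls Lumen.
Lumen holds 85% of Palisade, so Ines controls Palisade.
No other company's threshold is met.
Ines controls 2 companies.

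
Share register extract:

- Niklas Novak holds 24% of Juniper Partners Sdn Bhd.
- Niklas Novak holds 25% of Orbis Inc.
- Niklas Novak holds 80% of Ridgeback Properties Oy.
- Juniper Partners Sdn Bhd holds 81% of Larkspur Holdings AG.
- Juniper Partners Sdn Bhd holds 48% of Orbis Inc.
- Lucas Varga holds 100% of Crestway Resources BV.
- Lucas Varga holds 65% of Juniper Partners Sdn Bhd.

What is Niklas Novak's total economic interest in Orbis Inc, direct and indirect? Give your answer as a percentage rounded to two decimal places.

36.52%

Niklas reaches Orbis along 2 paths.
Via Juniper: 24% × 48% = 11.52%.
Direct stake: 25% = 25%.
Total: 11.52% + 25% = 36.52%.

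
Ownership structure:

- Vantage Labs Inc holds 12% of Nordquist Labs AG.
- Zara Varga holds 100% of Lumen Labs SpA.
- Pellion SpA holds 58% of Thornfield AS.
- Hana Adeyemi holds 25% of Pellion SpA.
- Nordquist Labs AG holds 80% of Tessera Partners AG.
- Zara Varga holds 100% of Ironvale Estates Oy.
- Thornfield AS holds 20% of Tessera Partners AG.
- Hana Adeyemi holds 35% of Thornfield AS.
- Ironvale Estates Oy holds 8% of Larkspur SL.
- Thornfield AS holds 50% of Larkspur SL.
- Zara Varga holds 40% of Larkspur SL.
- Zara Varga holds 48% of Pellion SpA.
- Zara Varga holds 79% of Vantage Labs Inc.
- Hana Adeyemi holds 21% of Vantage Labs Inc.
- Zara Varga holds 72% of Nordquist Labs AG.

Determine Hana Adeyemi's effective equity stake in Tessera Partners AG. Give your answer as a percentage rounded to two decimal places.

Hana reaches Tessera along 3 paths.
Via Vantage → Nordquist: 21% × 12% × 80% = 2.016%.
Via Thornfield: 35% × 20% = 7%.
Via Pellion → Thornfield: 25% × 58% × 20% = 2.9%.
Total: 2.016% + 7% + 2.9% = 11.916%.
Rounded: 11.92%.

11.92%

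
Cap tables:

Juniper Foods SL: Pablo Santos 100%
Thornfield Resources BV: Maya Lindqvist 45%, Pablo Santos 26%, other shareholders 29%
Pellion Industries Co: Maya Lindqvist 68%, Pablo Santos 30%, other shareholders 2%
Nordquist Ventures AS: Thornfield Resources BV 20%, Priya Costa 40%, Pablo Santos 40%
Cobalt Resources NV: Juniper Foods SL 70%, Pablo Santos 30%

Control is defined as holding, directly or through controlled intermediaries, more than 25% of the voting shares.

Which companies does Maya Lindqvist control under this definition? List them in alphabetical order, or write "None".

Maya holds 45% of Thornfield, so Maya controls Thornfield.
Maya holds 68% of Pellion, so Maya controls Pellion.
No other company's threshold is met.

Pellion Industries Co, Thornfield Resources BV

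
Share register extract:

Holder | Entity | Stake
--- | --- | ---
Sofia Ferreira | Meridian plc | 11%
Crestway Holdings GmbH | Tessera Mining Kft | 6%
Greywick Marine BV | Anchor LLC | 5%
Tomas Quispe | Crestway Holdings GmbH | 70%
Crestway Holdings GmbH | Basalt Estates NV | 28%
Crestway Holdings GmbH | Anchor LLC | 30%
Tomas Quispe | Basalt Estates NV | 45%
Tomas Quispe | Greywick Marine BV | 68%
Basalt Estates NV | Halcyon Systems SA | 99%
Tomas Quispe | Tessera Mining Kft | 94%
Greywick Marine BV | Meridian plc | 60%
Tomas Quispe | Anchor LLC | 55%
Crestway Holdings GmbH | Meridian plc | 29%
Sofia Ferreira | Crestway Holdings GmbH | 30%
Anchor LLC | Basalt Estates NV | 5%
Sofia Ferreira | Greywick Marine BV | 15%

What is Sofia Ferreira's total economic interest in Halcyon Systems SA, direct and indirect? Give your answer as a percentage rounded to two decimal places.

Sofia reaches Halcyon along 3 paths.
Via Crestway → Basalt: 30% × 28% × 99% = 8.316%.
Via Greywick → Anchor → Basalt: 15% × 5% × 5% × 99% = 0.037125%.
Via Crestway → Anchor → Basalt: 30% × 30% × 5% × 99% = 0.4455%.
Total: 8.316% + 0.037125% + 0.4455% = 8.798625%.
Rounded: 8.80%.

8.80%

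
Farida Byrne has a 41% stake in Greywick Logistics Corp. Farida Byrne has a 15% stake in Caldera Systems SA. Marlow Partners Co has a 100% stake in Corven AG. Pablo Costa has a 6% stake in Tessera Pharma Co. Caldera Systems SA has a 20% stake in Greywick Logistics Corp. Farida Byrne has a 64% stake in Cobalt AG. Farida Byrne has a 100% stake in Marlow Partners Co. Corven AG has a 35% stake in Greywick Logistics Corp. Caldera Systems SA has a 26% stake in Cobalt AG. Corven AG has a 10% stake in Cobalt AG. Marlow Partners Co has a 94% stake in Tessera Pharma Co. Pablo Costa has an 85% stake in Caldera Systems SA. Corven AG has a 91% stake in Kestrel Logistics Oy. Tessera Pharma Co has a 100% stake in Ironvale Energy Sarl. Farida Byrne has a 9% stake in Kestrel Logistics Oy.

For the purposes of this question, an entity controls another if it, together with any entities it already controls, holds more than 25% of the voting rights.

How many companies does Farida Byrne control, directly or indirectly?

7

Farida holds 100% of Marlow, so Farida controls Marlow.
Marlow holds 100% of Corven, so Farida controls Corven.
Marlow holds 94% of Tessera, so Farida controls Tessera.
Tessera holds 100% of Ironvale, so Farida controls Ironvale.
Farida and Corven together hold 41% + 35% = 76% of Greywick, so Farida controls Greywick.
Farida and Corven together hold 9% + 91% = 100% of Kestrel, so Farida controls Kestrel.
Farida and Corven together hold 64% + 10% = 74% of Cobalt, so Farida controls Cobalt.
No other company's threshold is met.
Farida controls 7 companies.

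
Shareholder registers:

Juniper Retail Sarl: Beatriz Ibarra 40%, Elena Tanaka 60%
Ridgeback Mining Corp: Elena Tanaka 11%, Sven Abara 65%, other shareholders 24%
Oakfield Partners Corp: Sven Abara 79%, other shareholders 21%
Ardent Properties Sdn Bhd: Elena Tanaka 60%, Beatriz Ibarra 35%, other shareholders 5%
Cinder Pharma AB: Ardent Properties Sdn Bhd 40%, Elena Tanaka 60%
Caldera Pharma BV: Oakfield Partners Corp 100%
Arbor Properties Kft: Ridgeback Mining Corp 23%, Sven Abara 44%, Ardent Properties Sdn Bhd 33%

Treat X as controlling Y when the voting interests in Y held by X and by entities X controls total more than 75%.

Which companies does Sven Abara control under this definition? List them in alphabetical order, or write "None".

Sven holds 79% of Oakfield, so Sven controls Oakfield.
Oakfield holds 100% of Caldera, so Sven controls Caldera.
No other company's threshold is met.

Caldera Pharma BV, Oakfield Partners Corp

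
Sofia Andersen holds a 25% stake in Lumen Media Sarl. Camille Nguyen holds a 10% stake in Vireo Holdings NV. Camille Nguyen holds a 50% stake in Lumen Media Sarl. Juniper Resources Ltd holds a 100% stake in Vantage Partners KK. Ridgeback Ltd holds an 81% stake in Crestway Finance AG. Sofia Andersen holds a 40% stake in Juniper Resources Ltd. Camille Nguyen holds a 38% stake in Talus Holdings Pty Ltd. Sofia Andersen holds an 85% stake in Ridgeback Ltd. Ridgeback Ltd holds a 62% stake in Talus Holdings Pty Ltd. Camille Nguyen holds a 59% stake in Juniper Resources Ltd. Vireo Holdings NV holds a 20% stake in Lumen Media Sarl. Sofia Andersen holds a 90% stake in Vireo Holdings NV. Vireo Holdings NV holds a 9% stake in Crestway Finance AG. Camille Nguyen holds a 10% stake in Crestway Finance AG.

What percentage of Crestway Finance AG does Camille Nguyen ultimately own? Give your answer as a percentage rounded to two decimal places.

10.90%

Camille reaches Crestway along 2 paths.
Via Vireo: 10% × 9% = 0.9%.
Direct stake: 10% = 10%.
Total: 0.9% + 10% = 10.9%.
Rounded: 10.90%.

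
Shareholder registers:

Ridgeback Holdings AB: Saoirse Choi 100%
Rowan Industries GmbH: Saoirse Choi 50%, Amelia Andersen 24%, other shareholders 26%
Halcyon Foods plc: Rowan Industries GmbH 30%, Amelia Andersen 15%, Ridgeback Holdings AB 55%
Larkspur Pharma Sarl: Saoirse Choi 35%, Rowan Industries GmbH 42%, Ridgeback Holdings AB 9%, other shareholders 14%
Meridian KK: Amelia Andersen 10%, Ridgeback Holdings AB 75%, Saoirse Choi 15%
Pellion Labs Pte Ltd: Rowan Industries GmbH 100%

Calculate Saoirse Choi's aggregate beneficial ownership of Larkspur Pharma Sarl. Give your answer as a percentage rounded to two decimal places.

65.00%

Saoirse reaches Larkspur along 3 paths.
Direct stake: 35% = 35%.
Via Rowan: 50% × 42% = 21%.
Via Ridgeback: 100% × 9% = 9%.
Total: 35% + 21% + 9% = 65%.
Rounded: 65.00%.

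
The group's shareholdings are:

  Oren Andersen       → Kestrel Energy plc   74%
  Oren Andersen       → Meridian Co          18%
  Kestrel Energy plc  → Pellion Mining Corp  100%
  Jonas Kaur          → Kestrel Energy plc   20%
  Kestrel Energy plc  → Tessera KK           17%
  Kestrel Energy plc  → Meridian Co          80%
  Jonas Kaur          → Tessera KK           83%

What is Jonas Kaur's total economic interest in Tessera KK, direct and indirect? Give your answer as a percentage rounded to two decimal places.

86.40%

Jonas reaches Tessera along 2 paths.
Direct stake: 83% = 83%.
Via Kestrel: 20% × 17% = 3.4%.
Total: 83% + 3.4% = 86.4%.
Rounded: 86.40%.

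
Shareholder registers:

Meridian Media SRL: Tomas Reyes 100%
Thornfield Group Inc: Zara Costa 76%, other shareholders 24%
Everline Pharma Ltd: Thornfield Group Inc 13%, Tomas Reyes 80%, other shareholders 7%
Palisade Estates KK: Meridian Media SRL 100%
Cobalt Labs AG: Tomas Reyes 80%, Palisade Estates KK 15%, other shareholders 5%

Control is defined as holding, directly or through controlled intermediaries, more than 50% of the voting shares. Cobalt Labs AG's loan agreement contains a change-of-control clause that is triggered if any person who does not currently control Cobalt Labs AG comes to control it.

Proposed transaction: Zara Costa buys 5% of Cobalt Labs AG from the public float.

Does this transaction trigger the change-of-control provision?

The purchase changes only Zara's holdings, so Zara is the only person who could newly come to control Cobalt.
Zara holds 76% of Thornfield, so Zara controls Thornfield.
Neither Zara nor any entity Zara controls holds any voting interest in Cobalt.
So before the transaction, Zara does not control Cobalt.
After the purchase, Zara holds 5% of Cobalt directly.
After the transaction, Zara's side holds 5% of Cobalt, not > 50%, so Zara still does not control Cobalt.
No new person acquires control, so the clause is not triggered.

No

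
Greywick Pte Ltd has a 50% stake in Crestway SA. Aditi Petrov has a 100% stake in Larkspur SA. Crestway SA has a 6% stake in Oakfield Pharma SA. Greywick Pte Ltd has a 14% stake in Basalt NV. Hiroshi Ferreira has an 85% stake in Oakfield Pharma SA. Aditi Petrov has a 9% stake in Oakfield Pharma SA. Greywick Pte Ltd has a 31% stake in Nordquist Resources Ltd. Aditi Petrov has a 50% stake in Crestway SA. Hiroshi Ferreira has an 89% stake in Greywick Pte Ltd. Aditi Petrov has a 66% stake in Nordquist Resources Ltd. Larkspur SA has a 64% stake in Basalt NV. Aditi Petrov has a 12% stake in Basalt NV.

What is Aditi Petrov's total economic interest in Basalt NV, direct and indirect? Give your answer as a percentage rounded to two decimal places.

76.00%

Aditi reaches Basalt along 2 paths.
Via Larkspur: 100% × 64% = 64%.
Direct stake: 12% = 12%.
Total: 64% + 12% = 76%.
Rounded: 76.00%.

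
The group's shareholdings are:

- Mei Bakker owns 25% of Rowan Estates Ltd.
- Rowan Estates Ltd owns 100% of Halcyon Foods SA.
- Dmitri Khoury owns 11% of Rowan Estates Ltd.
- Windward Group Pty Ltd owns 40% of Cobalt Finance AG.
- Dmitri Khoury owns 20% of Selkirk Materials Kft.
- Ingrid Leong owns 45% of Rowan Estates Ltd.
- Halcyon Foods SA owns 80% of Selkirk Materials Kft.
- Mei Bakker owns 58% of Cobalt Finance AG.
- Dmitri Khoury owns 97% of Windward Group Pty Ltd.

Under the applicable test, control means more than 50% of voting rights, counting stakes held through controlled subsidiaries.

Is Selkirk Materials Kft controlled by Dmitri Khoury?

No

Dmitri holds 97% of Windward, so Dmitri controls Windward.
In Selkirk, Dmitri's side holds only 20%, not > 50%.
So Dmitri does not control Selkirk.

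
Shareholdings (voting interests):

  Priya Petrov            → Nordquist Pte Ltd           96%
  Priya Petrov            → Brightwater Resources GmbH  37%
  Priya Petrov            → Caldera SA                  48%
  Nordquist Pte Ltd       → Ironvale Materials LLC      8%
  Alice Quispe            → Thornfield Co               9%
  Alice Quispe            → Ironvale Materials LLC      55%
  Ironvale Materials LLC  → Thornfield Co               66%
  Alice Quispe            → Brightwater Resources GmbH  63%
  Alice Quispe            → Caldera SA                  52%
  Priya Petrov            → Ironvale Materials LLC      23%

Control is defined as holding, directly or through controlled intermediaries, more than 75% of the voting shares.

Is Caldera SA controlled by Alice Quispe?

No

Alice's largest direct stake is 63% in Brightwater, which does not meet the threshold, so Alice controls no company.
In Caldera, Alice's side holds only 52%, not > 75%.
So Alice does not control Caldera.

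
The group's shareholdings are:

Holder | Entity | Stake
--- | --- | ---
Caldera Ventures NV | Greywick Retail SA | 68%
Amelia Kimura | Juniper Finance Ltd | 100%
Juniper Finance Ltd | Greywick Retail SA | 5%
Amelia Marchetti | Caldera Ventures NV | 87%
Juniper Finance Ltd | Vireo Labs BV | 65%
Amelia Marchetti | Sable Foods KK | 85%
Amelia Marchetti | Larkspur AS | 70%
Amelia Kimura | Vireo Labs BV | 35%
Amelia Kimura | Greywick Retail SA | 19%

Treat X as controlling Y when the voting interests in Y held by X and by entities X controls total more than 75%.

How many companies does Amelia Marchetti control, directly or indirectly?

2

Amelia Marchetti holds 87% of Caldera, so Amelia Marchetti controls Caldera.
Amelia Marchetti holds 85% of Sable, so Amelia Marchetti controls Sable.
No other company's threshold is met.
Amelia Marchetti controls 2 companies.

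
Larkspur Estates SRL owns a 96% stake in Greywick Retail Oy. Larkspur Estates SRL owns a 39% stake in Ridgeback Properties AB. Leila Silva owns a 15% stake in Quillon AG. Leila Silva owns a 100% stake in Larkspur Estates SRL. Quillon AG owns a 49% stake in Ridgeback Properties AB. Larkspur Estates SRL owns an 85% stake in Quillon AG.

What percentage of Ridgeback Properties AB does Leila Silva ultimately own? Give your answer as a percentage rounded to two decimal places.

Leila reaches Ridgeback along 3 paths.
Via Larkspur → Quillon: 100% × 85% × 49% = 41.65%.
Via Quillon: 15% × 49% = 7.35%.
Via Larkspur: 100% × 39% = 39%.
Total: 41.65% + 7.35% + 39% = 88%.
Rounded: 88.00%.

88.00%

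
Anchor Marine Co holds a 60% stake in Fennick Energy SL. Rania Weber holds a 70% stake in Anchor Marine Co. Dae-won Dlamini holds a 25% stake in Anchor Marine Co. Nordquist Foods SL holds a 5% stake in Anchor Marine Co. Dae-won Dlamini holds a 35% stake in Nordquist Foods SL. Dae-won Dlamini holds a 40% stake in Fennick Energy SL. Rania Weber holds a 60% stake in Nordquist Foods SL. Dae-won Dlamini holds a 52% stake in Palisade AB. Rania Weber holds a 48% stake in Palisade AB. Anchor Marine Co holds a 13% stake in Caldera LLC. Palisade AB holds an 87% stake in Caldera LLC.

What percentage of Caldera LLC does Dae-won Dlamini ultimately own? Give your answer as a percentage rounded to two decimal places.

Dae-won reaches Caldera along 3 paths.
Via Anchor: 25% × 13% = 3.25%.
Via Nordquist → Anchor: 35% × 5% × 13% = 0.2275%.
Via Palisade: 52% × 87% = 45.24%.
Total: 3.25% + 0.2275% + 45.24% = 48.7175%.
Rounded: 48.72%.

48.72%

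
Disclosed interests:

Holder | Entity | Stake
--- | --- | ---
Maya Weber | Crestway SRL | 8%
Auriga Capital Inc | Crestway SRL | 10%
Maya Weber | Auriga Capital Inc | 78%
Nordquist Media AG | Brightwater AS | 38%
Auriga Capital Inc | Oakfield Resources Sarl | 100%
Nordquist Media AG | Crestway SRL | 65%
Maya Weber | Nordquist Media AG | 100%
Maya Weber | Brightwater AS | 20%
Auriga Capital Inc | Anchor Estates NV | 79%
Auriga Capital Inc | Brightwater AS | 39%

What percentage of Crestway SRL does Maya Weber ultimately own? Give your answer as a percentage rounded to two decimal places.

Maya reaches Crestway along 3 paths.
Direct stake: 8% = 8%.
Via Nordquist: 100% × 65% = 65%.
Via Auriga: 78% × 10% = 7.8%.
Total: 8% + 65% + 7.8% = 80.8%.
Rounded: 80.80%.

80.80%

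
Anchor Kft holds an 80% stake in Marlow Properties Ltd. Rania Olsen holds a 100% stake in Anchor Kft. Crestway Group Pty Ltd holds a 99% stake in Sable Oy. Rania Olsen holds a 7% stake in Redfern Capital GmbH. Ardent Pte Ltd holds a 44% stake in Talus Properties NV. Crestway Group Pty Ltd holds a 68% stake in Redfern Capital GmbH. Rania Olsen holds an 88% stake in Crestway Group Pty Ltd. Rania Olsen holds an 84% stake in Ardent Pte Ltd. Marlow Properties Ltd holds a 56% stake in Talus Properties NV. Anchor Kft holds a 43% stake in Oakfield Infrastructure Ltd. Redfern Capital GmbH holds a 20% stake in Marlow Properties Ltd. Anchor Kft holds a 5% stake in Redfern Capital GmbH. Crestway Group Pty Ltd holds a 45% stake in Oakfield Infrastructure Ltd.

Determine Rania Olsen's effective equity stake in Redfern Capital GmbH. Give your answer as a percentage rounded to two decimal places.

Rania reaches Redfern along 3 paths.
Via Anchor: 100% × 5% = 5%.
Via Crestway: 88% × 68% = 59.84%.
Direct stake: 7% = 7%.
Total: 5% + 59.84% + 7% = 71.84%.

71.84%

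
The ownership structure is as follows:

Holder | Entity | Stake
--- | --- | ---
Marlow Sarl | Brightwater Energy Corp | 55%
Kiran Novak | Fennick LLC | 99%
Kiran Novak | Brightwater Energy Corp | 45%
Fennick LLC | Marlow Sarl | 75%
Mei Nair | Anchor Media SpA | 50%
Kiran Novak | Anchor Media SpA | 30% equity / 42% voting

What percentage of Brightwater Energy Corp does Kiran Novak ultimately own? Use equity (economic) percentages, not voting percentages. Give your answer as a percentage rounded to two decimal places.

85.84%

Kiran reaches Brightwater along 2 paths.
Direct stake: 45% = 45%.
Via Fennick → Marlow: 99% × 75% × 55% = 40.8375%.
Total: 45% + 40.8375% = 85.8375%.
Rounded: 85.84%.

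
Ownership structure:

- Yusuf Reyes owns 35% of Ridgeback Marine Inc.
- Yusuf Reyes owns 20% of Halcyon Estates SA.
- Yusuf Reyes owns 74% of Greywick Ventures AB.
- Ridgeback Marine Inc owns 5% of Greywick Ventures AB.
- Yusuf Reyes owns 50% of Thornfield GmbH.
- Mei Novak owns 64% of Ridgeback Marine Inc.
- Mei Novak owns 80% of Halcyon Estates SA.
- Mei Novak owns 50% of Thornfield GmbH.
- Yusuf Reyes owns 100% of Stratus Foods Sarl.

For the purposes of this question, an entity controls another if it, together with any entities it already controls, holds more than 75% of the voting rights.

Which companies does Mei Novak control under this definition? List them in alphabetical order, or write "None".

Mei holds 80% of Halcyon, so Mei controls Halcyon.
No other company's threshold is met.

Halcyon Estates SA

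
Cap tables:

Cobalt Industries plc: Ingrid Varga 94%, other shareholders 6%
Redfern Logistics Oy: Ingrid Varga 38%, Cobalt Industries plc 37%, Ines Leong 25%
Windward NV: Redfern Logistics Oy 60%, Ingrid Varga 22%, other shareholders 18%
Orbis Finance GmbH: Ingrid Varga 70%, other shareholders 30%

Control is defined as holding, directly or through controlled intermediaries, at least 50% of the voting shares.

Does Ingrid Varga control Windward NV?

Ingrid holds 94% of Cobalt, so Ingrid controls Cobalt.
Ingrid and Cobalt together hold 38% + 37% = 75% of Redfern, so Ingrid controls Redfern.
Redfern and Ingrid together hold 60% + 22% = 82% of Windward, so Ingrid controls Windward.

Yes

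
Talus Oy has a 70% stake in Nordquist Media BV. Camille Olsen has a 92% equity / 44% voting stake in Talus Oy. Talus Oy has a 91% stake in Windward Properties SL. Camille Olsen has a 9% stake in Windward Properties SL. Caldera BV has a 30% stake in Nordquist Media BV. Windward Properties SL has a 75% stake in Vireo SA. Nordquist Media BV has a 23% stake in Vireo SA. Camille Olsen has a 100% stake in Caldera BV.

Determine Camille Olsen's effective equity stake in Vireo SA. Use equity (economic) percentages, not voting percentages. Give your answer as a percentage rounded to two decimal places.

Camille reaches Vireo along 4 paths.
Via Windward: 9% × 75% = 6.75%.
Via Talus → Windward: 92% × 91% × 75% = 62.79%.
Via Caldera → Nordquist: 100% × 30% × 23% = 6.9%.
Via Talus → Nordquist: 92% × 70% × 23% = 14.812%.
Total: 6.75% + 62.79% + 6.9% + 14.812% = 91.252%.
Rounded: 91.25%.

91.25%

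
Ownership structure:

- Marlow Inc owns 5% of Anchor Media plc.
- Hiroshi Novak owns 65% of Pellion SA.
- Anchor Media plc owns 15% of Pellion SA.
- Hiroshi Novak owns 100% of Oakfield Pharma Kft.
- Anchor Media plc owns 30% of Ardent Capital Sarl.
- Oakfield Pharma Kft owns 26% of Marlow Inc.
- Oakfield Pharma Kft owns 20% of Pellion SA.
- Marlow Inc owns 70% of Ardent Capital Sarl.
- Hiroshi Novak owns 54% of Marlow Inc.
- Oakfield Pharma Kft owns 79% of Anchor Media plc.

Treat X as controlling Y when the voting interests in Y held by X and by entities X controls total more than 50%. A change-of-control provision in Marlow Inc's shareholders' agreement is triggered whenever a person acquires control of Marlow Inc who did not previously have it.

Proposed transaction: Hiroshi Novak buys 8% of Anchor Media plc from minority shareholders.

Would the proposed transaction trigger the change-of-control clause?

The purchase changes only Hiroshi's holdings, so Hiroshi is the only person who could newly come to control Marlow.
Hiroshi holds 100% of Oakfield, so Hiroshi controls Oakfield.
Hiroshi and Oakfield together hold 54% + 26% = 80% of Marlow, so Hiroshi controls Marlow.
So Hiroshi already controls Marlow before the transaction.
After the purchase, Hiroshi holds 8% of Anchor directly.
Hiroshi controlled Marlow already, so this is not a new person acquiring control; every other person's position is unchanged or reduced.
No new person acquires control, so the clause is not triggered.

No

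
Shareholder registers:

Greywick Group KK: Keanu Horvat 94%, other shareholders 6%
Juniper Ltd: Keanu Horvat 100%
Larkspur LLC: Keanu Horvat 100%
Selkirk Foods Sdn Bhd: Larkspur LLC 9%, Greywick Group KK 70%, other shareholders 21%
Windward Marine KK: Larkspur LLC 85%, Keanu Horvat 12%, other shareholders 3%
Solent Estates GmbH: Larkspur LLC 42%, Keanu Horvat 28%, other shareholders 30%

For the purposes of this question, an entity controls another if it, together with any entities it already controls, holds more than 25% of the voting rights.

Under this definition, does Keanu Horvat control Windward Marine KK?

Yes

Keanu holds 100% of Larkspur, so Keanu controls Larkspur.
Larkspur and Keanu together hold 85% + 12% = 97% of Windward, so Keanu controls Windward.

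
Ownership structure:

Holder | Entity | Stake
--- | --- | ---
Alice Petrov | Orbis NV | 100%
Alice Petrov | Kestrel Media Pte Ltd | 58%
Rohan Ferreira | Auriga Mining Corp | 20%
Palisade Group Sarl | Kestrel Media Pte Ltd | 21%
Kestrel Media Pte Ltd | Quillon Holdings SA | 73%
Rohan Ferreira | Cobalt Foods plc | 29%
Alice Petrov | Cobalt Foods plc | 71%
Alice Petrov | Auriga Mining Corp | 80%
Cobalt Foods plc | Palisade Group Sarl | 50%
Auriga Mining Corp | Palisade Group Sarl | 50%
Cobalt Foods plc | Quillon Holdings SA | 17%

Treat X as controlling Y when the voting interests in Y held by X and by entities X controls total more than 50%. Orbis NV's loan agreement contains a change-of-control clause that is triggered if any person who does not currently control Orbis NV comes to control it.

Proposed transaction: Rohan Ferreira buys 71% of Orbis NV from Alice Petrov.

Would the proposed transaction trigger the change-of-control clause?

Yes

The purchase adds only to Rohan's holdings (Alice's stake shrinks), so Rohan is the only person who could newly come to control Orbis.
Rohan's largest direct stake is 29% in Cobalt, which does not meet the threshold, so Rohan controls no company.
Neither Rohan nor any entity Rohan controls holds any voting interest in Orbis.
So before the transaction, Rohan does not control Orbis.
After the purchase, Rohan holds 71% of Orbis directly, and Alice's stake falls to 29%.
Rohan holds 71% of Orbis, so Rohan controls Orbis.
Rohan did not control Orbis before and does after, so the clause is triggered.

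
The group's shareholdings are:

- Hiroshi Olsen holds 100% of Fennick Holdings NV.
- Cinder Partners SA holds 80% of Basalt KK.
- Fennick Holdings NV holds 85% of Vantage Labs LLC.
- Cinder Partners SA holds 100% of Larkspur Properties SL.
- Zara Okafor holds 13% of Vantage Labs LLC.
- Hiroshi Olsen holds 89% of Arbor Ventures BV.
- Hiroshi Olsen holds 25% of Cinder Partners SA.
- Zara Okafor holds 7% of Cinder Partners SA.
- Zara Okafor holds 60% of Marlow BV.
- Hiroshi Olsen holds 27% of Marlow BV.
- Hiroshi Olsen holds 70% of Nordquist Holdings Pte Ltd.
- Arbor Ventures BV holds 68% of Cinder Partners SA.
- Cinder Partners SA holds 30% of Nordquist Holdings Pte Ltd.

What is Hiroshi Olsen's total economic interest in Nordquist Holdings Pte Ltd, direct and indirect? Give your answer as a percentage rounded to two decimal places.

95.66%

Hiroshi reaches Nordquist along 3 paths.
Via Arbor → Cinder: 89% × 68% × 30% = 18.156%.
Via Cinder: 25% × 30% = 7.5%.
Direct stake: 70% = 70%.
Total: 18.156% + 7.5% + 70% = 95.656%.
Rounded: 95.66%.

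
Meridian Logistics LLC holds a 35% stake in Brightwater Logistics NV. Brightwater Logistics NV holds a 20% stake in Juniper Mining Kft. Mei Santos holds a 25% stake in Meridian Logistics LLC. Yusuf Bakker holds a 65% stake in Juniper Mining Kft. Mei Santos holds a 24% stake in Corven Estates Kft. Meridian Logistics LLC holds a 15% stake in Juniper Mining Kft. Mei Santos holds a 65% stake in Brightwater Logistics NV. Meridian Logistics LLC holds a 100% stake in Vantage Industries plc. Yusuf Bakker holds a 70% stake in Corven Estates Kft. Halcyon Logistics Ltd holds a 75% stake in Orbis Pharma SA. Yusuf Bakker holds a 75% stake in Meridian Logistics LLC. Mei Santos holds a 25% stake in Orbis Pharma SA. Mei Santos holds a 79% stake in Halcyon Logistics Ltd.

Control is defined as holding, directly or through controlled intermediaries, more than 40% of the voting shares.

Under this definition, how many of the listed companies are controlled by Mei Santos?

Mei holds 79% of Halcyon, so Mei controls Halcyon.
Mei holds 65% of Brightwater, so Mei controls Brightwater.
Halcyon and Mei together hold 75% + 25% = 100% of Orbis, so Mei controls Orbis.
No other company's threshold is met.
Mei controls 3 companies.

3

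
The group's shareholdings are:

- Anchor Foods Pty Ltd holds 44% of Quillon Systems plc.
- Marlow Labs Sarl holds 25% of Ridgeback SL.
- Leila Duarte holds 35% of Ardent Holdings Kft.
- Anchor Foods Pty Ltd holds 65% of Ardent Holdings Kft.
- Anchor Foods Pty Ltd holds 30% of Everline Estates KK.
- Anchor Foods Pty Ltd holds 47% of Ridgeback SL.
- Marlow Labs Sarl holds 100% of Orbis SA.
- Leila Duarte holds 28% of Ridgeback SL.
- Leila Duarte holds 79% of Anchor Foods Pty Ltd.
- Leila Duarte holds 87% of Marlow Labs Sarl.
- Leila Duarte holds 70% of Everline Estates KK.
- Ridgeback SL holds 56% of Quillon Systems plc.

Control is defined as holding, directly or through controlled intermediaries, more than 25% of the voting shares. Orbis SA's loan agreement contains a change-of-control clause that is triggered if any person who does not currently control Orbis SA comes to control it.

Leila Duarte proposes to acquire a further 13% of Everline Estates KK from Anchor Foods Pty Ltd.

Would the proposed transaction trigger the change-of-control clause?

The purchase adds only to Leila's holdings (Anchor's stake shrinks), so Leila is the only person who could newly come to control Orbis.
Leila holds 87% of Marlow, so Leila controls Marlow.
Marlow holds 100% of Orbis, so Leila controls Orbis.
So Leila already controls Orbis before the transaction.
After the purchase, Leila's direct stake in Everline rises to 70% + 13% = 83%, and Anchor's stake falls to 17%.
Leila controlled Orbis already, so this is not a new person acquiring control; every other person's position is unchanged or reduced.
No new person acquires control, so the clause is not triggered.

No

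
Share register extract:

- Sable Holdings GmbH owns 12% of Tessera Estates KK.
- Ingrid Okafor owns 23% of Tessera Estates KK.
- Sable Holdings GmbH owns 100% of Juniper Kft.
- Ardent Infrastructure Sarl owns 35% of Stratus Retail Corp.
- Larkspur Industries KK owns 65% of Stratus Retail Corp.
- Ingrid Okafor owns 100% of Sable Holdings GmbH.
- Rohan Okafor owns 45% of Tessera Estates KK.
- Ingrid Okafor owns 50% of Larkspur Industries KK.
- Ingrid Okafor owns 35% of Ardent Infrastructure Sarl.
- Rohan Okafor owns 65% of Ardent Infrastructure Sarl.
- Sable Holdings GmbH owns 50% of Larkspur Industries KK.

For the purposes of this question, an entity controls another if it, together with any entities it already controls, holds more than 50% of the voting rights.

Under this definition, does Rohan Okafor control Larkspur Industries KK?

No

Rohan holds 65% of Ardent, so Rohan controls Ardent.
Neither Rohan nor any entity Rohan controls holds any voting interest in Larkspur.
So Rohan does not control Larkspur.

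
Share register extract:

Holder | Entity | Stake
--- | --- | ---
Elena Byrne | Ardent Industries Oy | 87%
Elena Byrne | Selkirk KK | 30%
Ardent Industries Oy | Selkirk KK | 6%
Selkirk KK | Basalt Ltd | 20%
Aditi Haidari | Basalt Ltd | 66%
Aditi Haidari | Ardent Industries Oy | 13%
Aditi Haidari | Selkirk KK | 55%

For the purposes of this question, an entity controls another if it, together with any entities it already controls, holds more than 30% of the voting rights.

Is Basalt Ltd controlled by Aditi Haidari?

Aditi holds 55% of Selkirk, so Aditi controls Selkirk.
Selkirk and Aditi together hold 20% + 66% = 86% of Basalt, so Aditi controls Basalt.

Yes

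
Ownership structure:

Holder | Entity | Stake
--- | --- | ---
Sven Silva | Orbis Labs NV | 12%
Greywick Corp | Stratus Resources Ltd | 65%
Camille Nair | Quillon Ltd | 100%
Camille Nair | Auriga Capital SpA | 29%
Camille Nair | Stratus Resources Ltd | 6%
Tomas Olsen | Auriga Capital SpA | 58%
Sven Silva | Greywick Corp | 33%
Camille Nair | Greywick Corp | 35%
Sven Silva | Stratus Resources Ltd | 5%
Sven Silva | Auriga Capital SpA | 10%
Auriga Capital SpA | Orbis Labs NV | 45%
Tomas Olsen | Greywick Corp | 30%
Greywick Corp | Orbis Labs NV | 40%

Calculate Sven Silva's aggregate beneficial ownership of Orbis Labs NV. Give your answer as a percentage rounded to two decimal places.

29.70%

Sven reaches Orbis along 3 paths.
Via Auriga: 10% × 45% = 4.5%.
Via Greywick: 33% × 40% = 13.2%.
Direct stake: 12% = 12%.
Total: 4.5% + 13.2% + 12% = 29.7%.
Rounded: 29.70%.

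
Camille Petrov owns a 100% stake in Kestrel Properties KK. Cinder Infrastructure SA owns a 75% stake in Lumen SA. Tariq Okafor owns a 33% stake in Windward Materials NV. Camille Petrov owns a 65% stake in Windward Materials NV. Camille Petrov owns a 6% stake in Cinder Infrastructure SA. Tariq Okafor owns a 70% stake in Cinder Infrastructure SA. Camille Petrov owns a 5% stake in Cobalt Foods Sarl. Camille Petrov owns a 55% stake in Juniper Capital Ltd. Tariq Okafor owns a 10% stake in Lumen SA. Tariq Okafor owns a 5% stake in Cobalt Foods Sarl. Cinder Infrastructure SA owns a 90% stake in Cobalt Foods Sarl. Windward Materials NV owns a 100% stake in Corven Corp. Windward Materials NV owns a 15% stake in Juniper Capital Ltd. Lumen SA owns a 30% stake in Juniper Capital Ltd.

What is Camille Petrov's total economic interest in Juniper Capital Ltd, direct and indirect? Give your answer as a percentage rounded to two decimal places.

Camille reaches Juniper along 3 paths.
Via Cinder → Lumen: 6% × 75% × 30% = 1.35%.
Direct stake: 55% = 55%.
Via Windward: 65% × 15% = 9.75%.
Total: 1.35% + 55% + 9.75% = 66.1%.
Rounded: 66.10%.

66.10%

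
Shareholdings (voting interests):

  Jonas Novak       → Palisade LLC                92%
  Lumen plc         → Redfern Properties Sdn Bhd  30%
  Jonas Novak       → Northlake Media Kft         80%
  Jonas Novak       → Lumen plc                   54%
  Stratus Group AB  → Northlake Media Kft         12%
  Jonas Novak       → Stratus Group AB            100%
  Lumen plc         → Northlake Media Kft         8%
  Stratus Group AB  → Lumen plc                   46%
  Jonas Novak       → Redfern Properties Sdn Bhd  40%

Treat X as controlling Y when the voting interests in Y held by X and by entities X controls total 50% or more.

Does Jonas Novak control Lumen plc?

Yes

Jonas holds 100% of Stratus, so Jonas controls Stratus.
Stratus and Jonas together hold 46% + 54% = 100% of Lumen, so Jonas controls Lumen.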